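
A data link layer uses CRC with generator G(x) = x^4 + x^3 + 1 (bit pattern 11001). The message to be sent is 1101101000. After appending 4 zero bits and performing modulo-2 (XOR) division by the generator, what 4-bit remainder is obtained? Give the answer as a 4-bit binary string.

1101

Append 4 zeros: 11011010000000. Divide by 11001 (XOR where the leading bit is 1):
  pos 0: 11011 XOR 11001 = 00010
  pos 3: 10010 XOR 11001 = 01011
  pos 4: 10110 XOR 11001 = 01111
  pos 5: 11110 XOR 11001 = 00111
  pos 7: 11100 XOR 11001 = 00101
  pos 9: 10100 XOR 11001 = 01101
Remainder (last 4 bits) = 1101. This is the CRC / FCS.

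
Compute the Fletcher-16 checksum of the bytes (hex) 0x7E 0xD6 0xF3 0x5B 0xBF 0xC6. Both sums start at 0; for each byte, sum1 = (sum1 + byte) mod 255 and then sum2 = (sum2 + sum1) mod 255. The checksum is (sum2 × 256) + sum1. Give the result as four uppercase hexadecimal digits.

Running sums (mod 255):
  after byte 0 (0x7E): sum1=126, sum2=126
  after byte 1 (0xD6): sum1=85, sum2=211
  after byte 2 (0xF3): sum1=73, sum2=29
  after byte 3 (0x5B): sum1=164, sum2=193
  after byte 4 (0xBF): sum1=100, sum2=38
  after byte 5 (0xC6): sum1=43, sum2=81
Checksum = sum2·256 + sum1 = 81·256 + 43 = 20779 = 0x512B.

512B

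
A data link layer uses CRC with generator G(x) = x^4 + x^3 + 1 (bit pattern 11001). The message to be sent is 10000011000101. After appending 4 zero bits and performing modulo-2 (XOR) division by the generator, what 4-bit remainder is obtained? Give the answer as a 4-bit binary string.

0101

Append 4 zeros: 100000110001010000. Divide by 11001 (XOR where the leading bit is 1):
  pos 0: 10000 XOR 11001 = 01001
  pos 1: 10010 XOR 11001 = 01011
  pos 2: 10111 XOR 11001 = 01110
  pos 3: 11101 XOR 11001 = 00100
  pos 5: 10000 XOR 11001 = 01001
  pos 6: 10010 XOR 11001 = 01011
  pos 7: 10111 XOR 11001 = 01110
  pos 8: 11100 XOR 11001 = 00101
  pos 10: 10110 XOR 11001 = 01111
  pos 11: 11110 XOR 11001 = 00111
  pos 13: 11100 XOR 11001 = 00101
Remainder (last 4 bits) = 0101. This is the CRC / FCS.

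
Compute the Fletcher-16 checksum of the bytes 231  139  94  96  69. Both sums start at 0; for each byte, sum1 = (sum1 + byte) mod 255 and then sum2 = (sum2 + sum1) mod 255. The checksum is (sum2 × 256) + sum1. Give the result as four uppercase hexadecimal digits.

D677

Running sums (mod 255):
  after byte 0 (231): sum1=231, sum2=231
  after byte 1 (139): sum1=115, sum2=91
  after byte 2 (94): sum1=209, sum2=45
  after byte 3 (96): sum1=50, sum2=95
  after byte 4 (69): sum1=119, sum2=214
Checksum = sum2·256 + sum1 = 214·256 + 119 = 54903 = 0xD677.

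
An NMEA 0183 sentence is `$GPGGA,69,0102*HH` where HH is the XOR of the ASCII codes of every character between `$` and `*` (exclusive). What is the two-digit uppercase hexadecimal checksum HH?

XOR the ASCII codes of the payload characters:
  'G' = 0x47 → acc = 0x47
  'P' = 0x50 → acc = 0x17
  'G' = 0x47 → acc = 0x50
  'G' = 0x47 → acc = 0x17
  'A' = 0x41 → acc = 0x56
  ',' = 0x2C → acc = 0x7A
  '6' = 0x36 → acc = 0x4C
  '9' = 0x39 → acc = 0x75
  ',' = 0x2C → acc = 0x59
  '0' = 0x30 → acc = 0x69
  '1' = 0x31 → acc = 0x58
  '0' = 0x30 → acc = 0x68
  '2' = 0x32 → acc = 0x5A
Checksum = 0x5A.

5A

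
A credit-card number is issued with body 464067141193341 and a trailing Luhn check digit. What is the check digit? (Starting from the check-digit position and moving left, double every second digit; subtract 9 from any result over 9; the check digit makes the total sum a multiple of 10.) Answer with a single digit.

5

Partial digits right→left: 1 4 3 3 9 1 1 4 1 7 6 0 4 6 4
Double every second digit counting from the check-digit position (so the 1st, 3rd, 5th, ... of the partial from the right).
  doubled (with −9 where >9): 2 6 9 2 2 3 8 8 → sum 40
  kept as-is: 4 3 1 4 7 0 6 → sum 25
Total = 40 + 25 = 65.
Check digit = (10 − (65 mod 10)) mod 10 = 5.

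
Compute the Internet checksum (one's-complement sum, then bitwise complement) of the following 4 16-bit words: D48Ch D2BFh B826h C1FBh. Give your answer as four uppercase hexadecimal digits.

One's-complement addition (fold any carry out of bit 15 back into bit 0):
  0xD48C + 0xD2BF = 0x1A74B → wrap carry → 0xA74C
  0xA74C + 0xB826 = 0x15F72 → wrap carry → 0x5F73
  0x5F73 + 0xC1FB = 0x1216E → wrap carry → 0x216F
One's-complement sum = 0x216F.
Checksum = ~0x216F & 0xFFFF = 0xDE90.

DE90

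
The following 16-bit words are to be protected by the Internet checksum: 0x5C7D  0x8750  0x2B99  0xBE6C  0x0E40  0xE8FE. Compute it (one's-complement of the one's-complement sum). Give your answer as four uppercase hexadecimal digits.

One's-complement addition (fold any carry out of bit 15 back into bit 0):
  0x5C7D + 0x8750 = 0x0E3CD
  0xE3CD + 0x2B99 = 0x10F66 → wrap carry → 0x0F67
  0x0F67 + 0xBE6C = 0x0CDD3
  0xCDD3 + 0x0E40 = 0x0DC13
  0xDC13 + 0xE8FE = 0x1C511 → wrap carry → 0xC512
One's-complement sum = 0xC512.
Checksum = ~0xC512 & 0xFFFF = 0x3AED.

3AED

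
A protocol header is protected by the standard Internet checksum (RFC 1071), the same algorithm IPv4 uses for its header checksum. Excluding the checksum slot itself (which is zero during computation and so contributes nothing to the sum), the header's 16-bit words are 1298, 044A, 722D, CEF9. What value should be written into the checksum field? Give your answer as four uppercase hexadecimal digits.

One's-complement addition (fold any carry out of bit 15 back into bit 0):
  0x1298 + 0x044A = 0x016E2
  0x16E2 + 0x722D = 0x0890F
  0x890F + 0xCEF9 = 0x15808 → wrap carry → 0x5809
One's-complement sum = 0x5809.
Checksum = ~0x5809 & 0xFFFF = 0xA7F6.

A7F6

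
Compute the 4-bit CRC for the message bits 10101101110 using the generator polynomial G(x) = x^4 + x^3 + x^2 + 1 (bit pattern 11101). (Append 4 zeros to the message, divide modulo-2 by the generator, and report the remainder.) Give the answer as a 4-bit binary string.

Append 4 zeros: 101011011100000. Divide by 11101 (XOR where the leading bit is 1):
  pos 0: 10101 XOR 11101 = 01000
  pos 1: 10001 XOR 11101 = 01100
  pos 2: 11000 XOR 11101 = 00101
  pos 4: 10111 XOR 11101 = 01010
  pos 5: 10101 XOR 11101 = 01000
  pos 6: 10000 XOR 11101 = 01101
  pos 7: 11010 XOR 11101 = 00111
  pos 9: 11100 XOR 11101 = 00001
Remainder (last 4 bits) = 0010. This is the CRC / FCS.

0010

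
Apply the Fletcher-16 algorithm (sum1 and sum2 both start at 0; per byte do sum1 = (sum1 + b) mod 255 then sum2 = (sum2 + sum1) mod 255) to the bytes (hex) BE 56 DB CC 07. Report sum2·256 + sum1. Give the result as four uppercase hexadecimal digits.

47C4

Running sums (mod 255):
  after byte 0 (BE): sum1=190, sum2=190
  after byte 1 (56): sum1=21, sum2=211
  after byte 2 (DB): sum1=240, sum2=196
  after byte 3 (CC): sum1=189, sum2=130
  after byte 4 (07): sum1=196, sum2=71
Checksum = sum2·256 + sum1 = 71·256 + 196 = 18372 = 0x47C4.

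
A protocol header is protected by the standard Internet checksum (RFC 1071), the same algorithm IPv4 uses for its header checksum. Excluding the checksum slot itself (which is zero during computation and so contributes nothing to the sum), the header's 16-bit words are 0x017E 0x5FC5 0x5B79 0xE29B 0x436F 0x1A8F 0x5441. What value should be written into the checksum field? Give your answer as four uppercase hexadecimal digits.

AE67

One's-complement addition (fold any carry out of bit 15 back into bit 0):
  0x017E + 0x5FC5 = 0x06143
  0x6143 + 0x5B79 = 0x0BCBC
  0xBCBC + 0xE29B = 0x19F57 → wrap carry → 0x9F58
  0x9F58 + 0x436F = 0x0E2C7
  0xE2C7 + 0x1A8F = 0x0FD56
  0xFD56 + 0x5441 = 0x15197 → wrap carry → 0x5198
One's-complement sum = 0x5198.
Checksum = ~0x5198 & 0xFFFF = 0xAE67.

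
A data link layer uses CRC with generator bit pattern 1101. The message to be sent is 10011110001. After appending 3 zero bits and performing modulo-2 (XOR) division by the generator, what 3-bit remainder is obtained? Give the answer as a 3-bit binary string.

001

Append 3 zeros: 10011110001000. Divide by 1101 (XOR where the leading bit is 1):
  pos 0: 1001 XOR 1101 = 0100
  pos 1: 1001 XOR 1101 = 0100
  pos 2: 1001 XOR 1101 = 0100
  pos 3: 1001 XOR 1101 = 0100
  pos 4: 1000 XOR 1101 = 0101
  pos 5: 1010 XOR 1101 = 0111
  pos 6: 1110 XOR 1101 = 0011
  pos 8: 1110 XOR 1101 = 0011
  pos 10: 1100 XOR 1101 = 0001
Remainder (last 3 bits) = 001. This is the CRC / FCS.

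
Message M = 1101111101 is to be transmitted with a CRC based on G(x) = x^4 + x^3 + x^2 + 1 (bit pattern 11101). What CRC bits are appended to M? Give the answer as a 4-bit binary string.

Append 4 zeros: 11011111010000. Divide by 11101 (XOR where the leading bit is 1):
  pos 0: 11011 XOR 11101 = 00110
  pos 2: 11011 XOR 11101 = 00110
  pos 4: 11010 XOR 11101 = 00111
  pos 6: 11110 XOR 11101 = 00011
  pos 9: 11000 XOR 11101 = 00101
Remainder (last 4 bits) = 0101. This is the CRC / FCS.

0101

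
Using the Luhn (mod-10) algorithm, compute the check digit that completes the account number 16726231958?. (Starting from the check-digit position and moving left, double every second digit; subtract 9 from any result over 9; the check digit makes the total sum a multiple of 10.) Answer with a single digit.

2

Partial digits right→left: 8 5 9 1 3 2 6 2 7 6 1
Double every second digit counting from the check-digit position (so the 1st, 3rd, 5th, ... of the partial from the right).
  doubled (with −9 where >9): 7 9 6 3 5 2 → sum 32
  kept as-is: 5 1 2 2 6 → sum 16
Total = 32 + 16 = 48.
Check digit = (10 − (48 mod 10)) mod 10 = 2.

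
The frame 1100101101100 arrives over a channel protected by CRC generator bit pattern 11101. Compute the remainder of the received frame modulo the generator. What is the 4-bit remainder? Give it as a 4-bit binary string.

Modulo-2 division of 1100101101100 by 11101:
  pos 0: 11001 XOR 11101 = 00100
  pos 2: 10001 XOR 11101 = 01100
  pos 3: 11001 XOR 11101 = 00100
  pos 5: 10001 XOR 11101 = 01100
  pos 6: 11001 XOR 11101 = 00100
  pos 8: 10000 XOR 11101 = 01101
Remainder = 1101 (nonzero — an error is detected).

1101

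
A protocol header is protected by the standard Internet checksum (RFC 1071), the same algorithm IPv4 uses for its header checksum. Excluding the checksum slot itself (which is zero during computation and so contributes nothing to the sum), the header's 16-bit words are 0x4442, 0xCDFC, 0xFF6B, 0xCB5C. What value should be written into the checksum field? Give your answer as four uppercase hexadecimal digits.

One's-complement addition (fold any carry out of bit 15 back into bit 0):
  0x4442 + 0xCDFC = 0x1123E → wrap carry → 0x123F
  0x123F + 0xFF6B = 0x111AA → wrap carry → 0x11AB
  0x11AB + 0xCB5C = 0x0DD07
One's-complement sum = 0xDD07.
Checksum = ~0xDD07 & 0xFFFF = 0x22F8.

22F8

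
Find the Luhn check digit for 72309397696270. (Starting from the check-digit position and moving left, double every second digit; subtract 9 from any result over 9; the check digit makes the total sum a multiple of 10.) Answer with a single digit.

Partial digits right→left: 0 7 2 6 9 6 7 9 3 9 0 3 2 7
Double every second digit counting from the check-digit position (so the 1st, 3rd, 5th, ... of the partial from the right).
  doubled (with −9 where >9): 0 4 9 5 6 0 4 → sum 28
  kept as-is: 7 6 6 9 9 3 7 → sum 47
Total = 28 + 47 = 75.
Check digit = (10 − (75 mod 10)) mod 10 = 5.

5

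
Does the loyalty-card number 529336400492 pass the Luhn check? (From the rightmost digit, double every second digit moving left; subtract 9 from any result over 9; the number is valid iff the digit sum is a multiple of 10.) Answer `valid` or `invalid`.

From the right, keep odd positions and double even positions (subtract 9 from any doubled value over 9):
  doubled (positions 2,4,...): 9 0 8 6 9 1 → sum 33
  kept (positions 1,3,...): 2 4 0 6 3 2 → sum 17
Total = 50.
50 mod 10 = 0, so the number is valid.

valid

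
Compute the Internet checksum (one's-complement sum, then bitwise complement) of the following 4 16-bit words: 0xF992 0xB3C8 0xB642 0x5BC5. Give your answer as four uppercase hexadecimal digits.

One's-complement addition (fold any carry out of bit 15 back into bit 0):
  0xF992 + 0xB3C8 = 0x1AD5A → wrap carry → 0xAD5B
  0xAD5B + 0xB642 = 0x1639D → wrap carry → 0x639E
  0x639E + 0x5BC5 = 0x0BF63
One's-complement sum = 0xBF63.
Checksum = ~0xBF63 & 0xFFFF = 0x409C.

409C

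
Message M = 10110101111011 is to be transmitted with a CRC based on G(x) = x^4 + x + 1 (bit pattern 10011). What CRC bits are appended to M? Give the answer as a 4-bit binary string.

Append 4 zeros: 101101011110110000. Divide by 10011 (XOR where the leading bit is 1):
  pos 0: 10110 XOR 10011 = 00101
  pos 2: 10110 XOR 10011 = 00101
  pos 4: 10111 XOR 10011 = 00100
  pos 6: 10011 XOR 10011 = 00000
  pos 12: 11000 XOR 10011 = 01011
  pos 13: 10110 XOR 10011 = 00101
Remainder (last 4 bits) = 0101. This is the CRC / FCS.

0101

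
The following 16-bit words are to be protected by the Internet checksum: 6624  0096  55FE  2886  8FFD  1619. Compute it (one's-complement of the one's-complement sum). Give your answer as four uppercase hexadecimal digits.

One's-complement addition (fold any carry out of bit 15 back into bit 0):
  0x6624 + 0x0096 = 0x066BA
  0x66BA + 0x55FE = 0x0BCB8
  0xBCB8 + 0x2886 = 0x0E53E
  0xE53E + 0x8FFD = 0x1753B → wrap carry → 0x753C
  0x753C + 0x1619 = 0x08B55
One's-complement sum = 0x8B55.
Checksum = ~0x8B55 & 0xFFFF = 0x74AA.

74AA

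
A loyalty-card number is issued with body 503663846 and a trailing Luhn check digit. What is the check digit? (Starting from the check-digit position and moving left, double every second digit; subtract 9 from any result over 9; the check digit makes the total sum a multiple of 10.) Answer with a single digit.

7

Partial digits right→left: 6 4 8 3 6 6 3 0 5
Double every second digit counting from the check-digit position (so the 1st, 3rd, 5th, ... of the partial from the right).
  doubled (with −9 where >9): 3 7 3 6 1 → sum 20
  kept as-is: 4 3 6 0 → sum 13
Total = 20 + 13 = 33.
Check digit = (10 − (33 mod 10)) mod 10 = 7.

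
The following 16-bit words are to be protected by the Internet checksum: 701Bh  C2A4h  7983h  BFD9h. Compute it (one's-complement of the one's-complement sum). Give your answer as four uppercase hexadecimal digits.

One's-complement addition (fold any carry out of bit 15 back into bit 0):
  0x701B + 0xC2A4 = 0x132BF → wrap carry → 0x32C0
  0x32C0 + 0x7983 = 0x0AC43
  0xAC43 + 0xBFD9 = 0x16C1C → wrap carry → 0x6C1D
One's-complement sum = 0x6C1D.
Checksum = ~0x6C1D & 0xFFFF = 0x93E2.

93E2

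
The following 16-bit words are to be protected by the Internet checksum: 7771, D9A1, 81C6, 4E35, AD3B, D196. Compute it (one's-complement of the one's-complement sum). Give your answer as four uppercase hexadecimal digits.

601E

One's-complement addition (fold any carry out of bit 15 back into bit 0):
  0x7771 + 0xD9A1 = 0x15112 → wrap carry → 0x5113
  0x5113 + 0x81C6 = 0x0D2D9
  0xD2D9 + 0x4E35 = 0x1210E → wrap carry → 0x210F
  0x210F + 0xAD3B = 0x0CE4A
  0xCE4A + 0xD196 = 0x19FE0 → wrap carry → 0x9FE1
One's-complement sum = 0x9FE1.
Checksum = ~0x9FE1 & 0xFFFF = 0x601E.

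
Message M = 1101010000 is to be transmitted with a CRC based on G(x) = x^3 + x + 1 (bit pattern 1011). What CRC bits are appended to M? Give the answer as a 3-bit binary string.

Append 3 zeros: 1101010000000. Divide by 1011 (XOR where the leading bit is 1):
  pos 0: 1101 XOR 1011 = 0110
  pos 1: 1100 XOR 1011 = 0111
  pos 2: 1111 XOR 1011 = 0100
  pos 3: 1000 XOR 1011 = 0011
  pos 5: 1100 XOR 1011 = 0111
  pos 6: 1110 XOR 1011 = 0101
  pos 7: 1010 XOR 1011 = 0001
Remainder (last 3 bits) = 100. This is the CRC / FCS.

100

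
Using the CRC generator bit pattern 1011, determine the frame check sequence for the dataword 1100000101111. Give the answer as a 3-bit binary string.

110

Append 3 zeros: 1100000101111000. Divide by 1011 (XOR where the leading bit is 1):
  pos 0: 1100 XOR 1011 = 0111
  pos 1: 1110 XOR 1011 = 0101
  pos 2: 1010 XOR 1011 = 0001
  pos 5: 1010 XOR 1011 = 0001
  pos 8: 1111 XOR 1011 = 0100
  pos 9: 1001 XOR 1011 = 0010
  pos 11: 1000 XOR 1011 = 0011
Remainder (last 3 bits) = 110. This is the CRC / FCS.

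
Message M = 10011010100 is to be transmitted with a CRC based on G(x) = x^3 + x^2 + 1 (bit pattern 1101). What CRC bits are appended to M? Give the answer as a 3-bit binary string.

101

Append 3 zeros: 10011010100000. Divide by 1101 (XOR where the leading bit is 1):
  pos 0: 1001 XOR 1101 = 0100
  pos 1: 1001 XOR 1101 = 0100
  pos 2: 1000 XOR 1101 = 0101
  pos 3: 1011 XOR 1101 = 0110
  pos 4: 1100 XOR 1101 = 0001
  pos 7: 1100 XOR 1101 = 0001
  pos 10: 1000 XOR 1101 = 0101
Remainder (last 3 bits) = 101. This is the CRC / FCS.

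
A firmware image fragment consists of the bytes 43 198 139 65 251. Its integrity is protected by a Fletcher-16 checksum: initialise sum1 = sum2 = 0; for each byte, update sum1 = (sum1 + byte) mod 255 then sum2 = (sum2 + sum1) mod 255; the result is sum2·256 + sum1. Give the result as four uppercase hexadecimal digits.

14BA

Running sums (mod 255):
  after byte 0 (43): sum1=43, sum2=43
  after byte 1 (198): sum1=241, sum2=29
  after byte 2 (139): sum1=125, sum2=154
  after byte 3 (65): sum1=190, sum2=89
  after byte 4 (251): sum1=186, sum2=20
Checksum = sum2·256 + sum1 = 20·256 + 186 = 5306 = 0x14BA.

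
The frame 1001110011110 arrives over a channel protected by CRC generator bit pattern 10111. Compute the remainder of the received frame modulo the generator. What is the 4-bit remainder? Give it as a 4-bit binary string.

Modulo-2 division of 1001110011110 by 10111:
  pos 0: 10011 XOR 10111 = 00100
  pos 2: 10010 XOR 10111 = 00101
  pos 4: 10101 XOR 10111 = 00010
  pos 7: 10111 XOR 10111 = 00000
Remainder = 0000 (zero — the frame passes the CRC check).

0000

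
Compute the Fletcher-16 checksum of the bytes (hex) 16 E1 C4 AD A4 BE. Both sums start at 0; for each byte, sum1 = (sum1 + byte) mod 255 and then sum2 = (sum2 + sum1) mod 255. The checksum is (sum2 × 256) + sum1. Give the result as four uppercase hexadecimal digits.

12CD

Running sums (mod 255):
  after byte 0 (16): sum1=22, sum2=22
  after byte 1 (E1): sum1=247, sum2=14
  after byte 2 (C4): sum1=188, sum2=202
  after byte 3 (AD): sum1=106, sum2=53
  after byte 4 (A4): sum1=15, sum2=68
  after byte 5 (BE): sum1=205, sum2=18
Checksum = sum2·256 + sum1 = 18·256 + 205 = 4813 = 0x12CD.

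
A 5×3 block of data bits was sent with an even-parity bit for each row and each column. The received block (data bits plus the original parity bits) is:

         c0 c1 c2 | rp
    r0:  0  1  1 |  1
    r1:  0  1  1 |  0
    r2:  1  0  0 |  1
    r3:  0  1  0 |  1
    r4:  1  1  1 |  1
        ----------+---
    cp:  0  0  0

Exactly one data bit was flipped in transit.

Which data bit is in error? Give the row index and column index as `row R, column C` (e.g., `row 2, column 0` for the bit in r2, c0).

Recompute each row's even parity and compare to rp:
  r0: data parity 0, sent rp 1 → mismatch
  r1: data parity 0, sent rp 0 → ok
  r2: data parity 1, sent rp 1 → ok
  r3: data parity 1, sent rp 1 → ok
  r4: data parity 1, sent rp 1 → ok
Recompute each column's even parity and compare to cp:
  c0: data parity 0, sent cp 0 → ok
  c1: data parity 0, sent cp 0 → ok
  c2: data parity 1, sent cp 0 → mismatch
Exactly one row (r0) and one column (c2) fail → the flipped bit is at their intersection.

row 0, column 2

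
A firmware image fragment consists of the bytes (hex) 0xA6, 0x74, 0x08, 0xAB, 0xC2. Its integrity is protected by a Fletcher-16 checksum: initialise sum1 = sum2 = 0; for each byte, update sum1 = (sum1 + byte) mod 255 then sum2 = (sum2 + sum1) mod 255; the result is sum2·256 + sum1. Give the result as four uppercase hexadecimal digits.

4591

Running sums (mod 255):
  after byte 0 (0xA6): sum1=166, sum2=166
  after byte 1 (0x74): sum1=27, sum2=193
  after byte 2 (0x08): sum1=35, sum2=228
  after byte 3 (0xAB): sum1=206, sum2=179
  after byte 4 (0xC2): sum1=145, sum2=69
Checksum = sum2·256 + sum1 = 69·256 + 145 = 17809 = 0x4591.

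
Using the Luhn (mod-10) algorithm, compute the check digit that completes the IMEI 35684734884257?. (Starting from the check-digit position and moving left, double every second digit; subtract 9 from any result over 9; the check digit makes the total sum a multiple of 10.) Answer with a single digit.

Partial digits right→left: 7 5 2 4 8 8 4 3 7 4 8 6 5 3
Double every second digit counting from the check-digit position (so the 1st, 3rd, 5th, ... of the partial from the right).
  doubled (with −9 where >9): 5 4 7 8 5 7 1 → sum 37
  kept as-is: 5 4 8 3 4 6 3 → sum 33
Total = 37 + 33 = 70.
Check digit = (10 − (70 mod 10)) mod 10 = 0.

0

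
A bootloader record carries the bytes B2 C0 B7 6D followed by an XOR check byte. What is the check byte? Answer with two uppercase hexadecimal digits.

A8

XOR the bytes together:
  start with 0xB2
  0xB2 ⊕ 0xC0 = 0x72
  0x72 ⊕ 0xB7 = 0xC5
  0xC5 ⊕ 0x6D = 0xA8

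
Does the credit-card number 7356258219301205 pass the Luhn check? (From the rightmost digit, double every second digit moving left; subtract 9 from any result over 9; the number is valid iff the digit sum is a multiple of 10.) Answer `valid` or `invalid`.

invalid

From the right, keep odd positions and double even positions (subtract 9 from any doubled value over 9):
  doubled (positions 2,4,...): 0 2 6 2 7 4 1 5 → sum 27
  kept (positions 1,3,...): 5 2 0 9 2 5 6 3 → sum 32
Total = 59.
59 mod 10 = 9, so the number is invalid.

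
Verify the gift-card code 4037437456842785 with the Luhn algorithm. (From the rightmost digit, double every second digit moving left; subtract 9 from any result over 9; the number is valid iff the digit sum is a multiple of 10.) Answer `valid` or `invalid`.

invalid

From the right, keep odd positions and double even positions (subtract 9 from any doubled value over 9):
  doubled (positions 2,4,...): 7 4 7 1 5 8 6 8 → sum 46
  kept (positions 1,3,...): 5 7 4 6 4 3 7 0 → sum 36
Total = 82.
82 mod 10 = 2, so the number is invalid.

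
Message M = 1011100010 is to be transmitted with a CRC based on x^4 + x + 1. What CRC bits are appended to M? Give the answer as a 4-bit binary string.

Append 4 zeros: 10111000100000. Divide by 10011 (XOR where the leading bit is 1):
  pos 0: 10111 XOR 10011 = 00100
  pos 2: 10000 XOR 10011 = 00011
  pos 5: 11010 XOR 10011 = 01001
  pos 6: 10010 XOR 10011 = 00001
Remainder (last 4 bits) = 1000. This is the CRC / FCS.

1000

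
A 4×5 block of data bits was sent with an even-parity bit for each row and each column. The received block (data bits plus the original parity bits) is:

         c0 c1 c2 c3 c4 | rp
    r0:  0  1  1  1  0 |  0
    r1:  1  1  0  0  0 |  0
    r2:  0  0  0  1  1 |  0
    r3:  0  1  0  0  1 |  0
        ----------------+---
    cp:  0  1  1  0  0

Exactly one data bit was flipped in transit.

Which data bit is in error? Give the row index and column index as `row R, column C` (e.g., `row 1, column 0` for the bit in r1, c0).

Recompute each row's even parity and compare to rp:
  r0: data parity 1, sent rp 0 → mismatch
  r1: data parity 0, sent rp 0 → ok
  r2: data parity 0, sent rp 0 → ok
  r3: data parity 0, sent rp 0 → ok
Recompute each column's even parity and compare to cp:
  c0: data parity 1, sent cp 0 → mismatch
  c1: data parity 1, sent cp 1 → ok
  c2: data parity 1, sent cp 1 → ok
  c3: data parity 0, sent cp 0 → ok
  c4: data parity 0, sent cp 0 → ok
Exactly one row (r0) and one column (c0) fail → the flipped bit is at their intersection.

row 0, column 0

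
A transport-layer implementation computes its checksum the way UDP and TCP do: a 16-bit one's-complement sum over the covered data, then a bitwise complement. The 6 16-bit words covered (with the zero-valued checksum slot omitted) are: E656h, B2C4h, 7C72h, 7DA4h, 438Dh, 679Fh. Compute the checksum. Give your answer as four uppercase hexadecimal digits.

C1A0

One's-complement addition (fold any carry out of bit 15 back into bit 0):
  0xE656 + 0xB2C4 = 0x1991A → wrap carry → 0x991B
  0x991B + 0x7C72 = 0x1158D → wrap carry → 0x158E
  0x158E + 0x7DA4 = 0x09332
  0x9332 + 0x438D = 0x0D6BF
  0xD6BF + 0x679F = 0x13E5E → wrap carry → 0x3E5F
One's-complement sum = 0x3E5F.
Checksum = ~0x3E5F & 0xFFFF = 0xC1A0.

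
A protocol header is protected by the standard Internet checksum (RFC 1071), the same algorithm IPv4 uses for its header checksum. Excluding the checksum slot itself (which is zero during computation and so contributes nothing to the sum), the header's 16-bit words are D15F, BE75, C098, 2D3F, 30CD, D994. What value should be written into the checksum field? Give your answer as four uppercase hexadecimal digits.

One's-complement addition (fold any carry out of bit 15 back into bit 0):
  0xD15F + 0xBE75 = 0x18FD4 → wrap carry → 0x8FD5
  0x8FD5 + 0xC098 = 0x1506D → wrap carry → 0x506E
  0x506E + 0x2D3F = 0x07DAD
  0x7DAD + 0x30CD = 0x0AE7A
  0xAE7A + 0xD994 = 0x1880E → wrap carry → 0x880F
One's-complement sum = 0x880F.
Checksum = ~0x880F & 0xFFFF = 0x77F0.

77F0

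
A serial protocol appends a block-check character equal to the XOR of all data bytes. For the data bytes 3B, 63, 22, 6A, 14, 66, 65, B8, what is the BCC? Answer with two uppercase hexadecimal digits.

XOR the bytes together:
  start with 0x3B
  0x3B ⊕ 0x63 = 0x58
  0x58 ⊕ 0x22 = 0x7A
  0x7A ⊕ 0x6A = 0x10
  0x10 ⊕ 0x14 = 0x04
  0x04 ⊕ 0x66 = 0x62
  0x62 ⊕ 0x65 = 0x07
  0x07 ⊕ 0xB8 = 0xBF

BF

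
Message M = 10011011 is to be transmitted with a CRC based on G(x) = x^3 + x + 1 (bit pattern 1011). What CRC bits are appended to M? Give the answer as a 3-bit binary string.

Append 3 zeros: 10011011000. Divide by 1011 (XOR where the leading bit is 1):
  pos 0: 1001 XOR 1011 = 0010
  pos 2: 1010 XOR 1011 = 0001
  pos 5: 1110 XOR 1011 = 0101
  pos 6: 1010 XOR 1011 = 0001
Remainder (last 3 bits) = 010. This is the CRC / FCS.

010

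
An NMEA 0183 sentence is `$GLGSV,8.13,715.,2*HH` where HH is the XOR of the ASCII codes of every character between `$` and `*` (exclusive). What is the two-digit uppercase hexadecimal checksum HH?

5E

XOR the ASCII codes of the payload characters:
  'G' = 0x47 → acc = 0x47
  'L' = 0x4C → acc = 0x0B
  'G' = 0x47 → acc = 0x4C
  'S' = 0x53 → acc = 0x1F
  'V' = 0x56 → acc = 0x49
  ',' = 0x2C → acc = 0x65
  '8' = 0x38 → acc = 0x5D
  '.' = 0x2E → acc = 0x73
  '1' = 0x31 → acc = 0x42
  '3' = 0x33 → acc = 0x71
  ',' = 0x2C → acc = 0x5D
  '7' = 0x37 → acc = 0x6A
  '1' = 0x31 → acc = 0x5B
  '5' = 0x35 → acc = 0x6E
  '.' = 0x2E → acc = 0x40
  ',' = 0x2C → acc = 0x6C
  '2' = 0x32 → acc = 0x5E
Checksum = 0x5E.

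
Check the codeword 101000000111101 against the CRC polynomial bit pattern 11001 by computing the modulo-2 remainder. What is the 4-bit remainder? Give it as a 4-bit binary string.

0000

Modulo-2 division of 101000000111101 by 11001:
  pos 0: 10100 XOR 11001 = 01101
  pos 1: 11010 XOR 11001 = 00011
  pos 4: 11000 XOR 11001 = 00001
  pos 8: 11111 XOR 11001 = 00110
  pos 10: 11001 XOR 11001 = 00000
Remainder = 0000 (zero — the frame passes the CRC check).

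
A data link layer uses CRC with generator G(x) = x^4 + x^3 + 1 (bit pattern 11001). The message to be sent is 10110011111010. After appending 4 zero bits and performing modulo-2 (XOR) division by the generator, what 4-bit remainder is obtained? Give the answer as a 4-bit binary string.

1001

Append 4 zeros: 101100111110100000. Divide by 11001 (XOR where the leading bit is 1):
  pos 0: 10110 XOR 11001 = 01111
  pos 1: 11110 XOR 11001 = 00111
  pos 3: 11111 XOR 11001 = 00110
  pos 5: 11011 XOR 11001 = 00010
  pos 8: 10101 XOR 11001 = 01100
  pos 9: 11000 XOR 11001 = 00001
  pos 13: 10000 XOR 11001 = 01001
Remainder (last 4 bits) = 1001. This is the CRC / FCS.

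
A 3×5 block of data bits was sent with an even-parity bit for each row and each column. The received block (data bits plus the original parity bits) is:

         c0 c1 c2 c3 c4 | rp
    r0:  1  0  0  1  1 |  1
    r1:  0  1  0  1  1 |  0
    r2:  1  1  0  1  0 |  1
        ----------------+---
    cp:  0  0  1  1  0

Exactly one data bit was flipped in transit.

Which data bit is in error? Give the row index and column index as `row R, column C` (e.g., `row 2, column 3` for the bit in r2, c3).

row 1, column 2

Recompute each row's even parity and compare to rp:
  r0: data parity 1, sent rp 1 → ok
  r1: data parity 1, sent rp 0 → mismatch
  r2: data parity 1, sent rp 1 → ok
Recompute each column's even parity and compare to cp:
  c0: data parity 0, sent cp 0 → ok
  c1: data parity 0, sent cp 0 → ok
  c2: data parity 0, sent cp 1 → mismatch
  c3: data parity 1, sent cp 1 → ok
  c4: data parity 0, sent cp 0 → ok
Exactly one row (r1) and one column (c2) fail → the flipped bit is at their intersection.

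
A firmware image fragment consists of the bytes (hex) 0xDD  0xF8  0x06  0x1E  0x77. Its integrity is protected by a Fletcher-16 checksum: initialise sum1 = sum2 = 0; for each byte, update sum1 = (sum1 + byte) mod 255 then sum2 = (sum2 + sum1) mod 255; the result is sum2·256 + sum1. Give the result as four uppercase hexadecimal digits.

Running sums (mod 255):
  after byte 0 (0xDD): sum1=221, sum2=221
  after byte 1 (0xF8): sum1=214, sum2=180
  after byte 2 (0x06): sum1=220, sum2=145
  after byte 3 (0x1E): sum1=250, sum2=140
  after byte 4 (0x77): sum1=114, sum2=254
Checksum = sum2·256 + sum1 = 254·256 + 114 = 65138 = 0xFE72.

FE72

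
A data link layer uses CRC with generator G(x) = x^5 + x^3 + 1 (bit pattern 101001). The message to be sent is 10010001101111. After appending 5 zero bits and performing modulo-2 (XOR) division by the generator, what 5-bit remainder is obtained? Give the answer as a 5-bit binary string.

Append 5 zeros: 1001000110111100000. Divide by 101001 (XOR where the leading bit is 1):
  pos 0: 100100 XOR 101001 = 001101
  pos 2: 110101 XOR 101001 = 011100
  pos 3: 111001 XOR 101001 = 010000
  pos 4: 100000 XOR 101001 = 001001
  pos 6: 100111 XOR 101001 = 001110
  pos 8: 111011 XOR 101001 = 010010
  pos 9: 100100 XOR 101001 = 001101
  pos 11: 110100 XOR 101001 = 011101
  pos 12: 111010 XOR 101001 = 010011
  pos 13: 100110 XOR 101001 = 001111
Remainder (last 5 bits) = 01111. This is the CRC / FCS.

01111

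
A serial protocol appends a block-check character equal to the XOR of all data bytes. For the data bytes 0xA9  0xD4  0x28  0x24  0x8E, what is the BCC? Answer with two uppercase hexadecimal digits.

FF

XOR the bytes together:
  start with 0xA9
  0xA9 ⊕ 0xD4 = 0x7D
  0x7D ⊕ 0x28 = 0x55
  0x55 ⊕ 0x24 = 0x71
  0x71 ⊕ 0x8E = 0xFF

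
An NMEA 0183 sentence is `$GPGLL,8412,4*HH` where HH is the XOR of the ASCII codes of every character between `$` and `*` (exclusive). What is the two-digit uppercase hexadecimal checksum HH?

XOR the ASCII codes of the payload characters:
  'G' = 0x47 → acc = 0x47
  'P' = 0x50 → acc = 0x17
  'G' = 0x47 → acc = 0x50
  'L' = 0x4C → acc = 0x1C
  'L' = 0x4C → acc = 0x50
  ',' = 0x2C → acc = 0x7C
  '8' = 0x38 → acc = 0x44
  '4' = 0x34 → acc = 0x70
  '1' = 0x31 → acc = 0x41
  '2' = 0x32 → acc = 0x73
  ',' = 0x2C → acc = 0x5F
  '4' = 0x34 → acc = 0x6B
Checksum = 0x6B.

6B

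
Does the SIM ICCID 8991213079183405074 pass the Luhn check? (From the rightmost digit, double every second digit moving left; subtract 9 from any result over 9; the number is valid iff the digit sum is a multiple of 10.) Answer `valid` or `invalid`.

valid

From the right, keep odd positions and double even positions (subtract 9 from any doubled value over 9):
  doubled (positions 2,4,...): 5 1 8 7 9 0 2 2 9 → sum 43
  kept (positions 1,3,...): 4 0 0 3 1 7 3 2 9 8 → sum 37
Total = 80.
80 mod 10 = 0, so the number is valid.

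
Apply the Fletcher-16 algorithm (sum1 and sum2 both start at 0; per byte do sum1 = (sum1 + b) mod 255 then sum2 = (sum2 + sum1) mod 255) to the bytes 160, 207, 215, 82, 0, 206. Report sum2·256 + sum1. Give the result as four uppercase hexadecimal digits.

Running sums (mod 255):
  after byte 0 (160): sum1=160, sum2=160
  after byte 1 (207): sum1=112, sum2=17
  after byte 2 (215): sum1=72, sum2=89
  after byte 3 (82): sum1=154, sum2=243
  after byte 4 (0): sum1=154, sum2=142
  after byte 5 (206): sum1=105, sum2=247
Checksum = sum2·256 + sum1 = 247·256 + 105 = 63337 = 0xF769.

F769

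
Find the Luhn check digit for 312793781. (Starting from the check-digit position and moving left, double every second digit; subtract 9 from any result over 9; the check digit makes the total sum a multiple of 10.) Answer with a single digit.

5

Partial digits right→left: 1 8 7 3 9 7 2 1 3
Double every second digit counting from the check-digit position (so the 1st, 3rd, 5th, ... of the partial from the right).
  doubled (with −9 where >9): 2 5 9 4 6 → sum 26
  kept as-is: 8 3 7 1 → sum 19
Total = 26 + 19 = 45.
Check digit = (10 − (45 mod 10)) mod 10 = 5.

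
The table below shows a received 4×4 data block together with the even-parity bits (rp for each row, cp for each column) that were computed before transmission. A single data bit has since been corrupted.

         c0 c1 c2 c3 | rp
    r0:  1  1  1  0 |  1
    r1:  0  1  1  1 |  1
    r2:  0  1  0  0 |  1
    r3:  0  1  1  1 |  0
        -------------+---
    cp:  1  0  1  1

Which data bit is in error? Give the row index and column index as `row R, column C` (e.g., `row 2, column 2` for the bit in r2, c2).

Recompute each row's even parity and compare to rp:
  r0: data parity 1, sent rp 1 → ok
  r1: data parity 1, sent rp 1 → ok
  r2: data parity 1, sent rp 1 → ok
  r3: data parity 1, sent rp 0 → mismatch
Recompute each column's even parity and compare to cp:
  c0: data parity 1, sent cp 1 → ok
  c1: data parity 0, sent cp 0 → ok
  c2: data parity 1, sent cp 1 → ok
  c3: data parity 0, sent cp 1 → mismatch
Exactly one row (r3) and one column (c3) fail → the flipped bit is at their intersection.

row 3, column 3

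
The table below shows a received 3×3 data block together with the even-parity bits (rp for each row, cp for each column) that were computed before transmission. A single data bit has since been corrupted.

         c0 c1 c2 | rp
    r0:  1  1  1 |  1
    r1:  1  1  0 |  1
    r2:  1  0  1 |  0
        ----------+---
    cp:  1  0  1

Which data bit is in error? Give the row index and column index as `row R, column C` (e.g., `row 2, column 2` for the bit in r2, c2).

row 1, column 2

Recompute each row's even parity and compare to rp:
  r0: data parity 1, sent rp 1 → ok
  r1: data parity 0, sent rp 1 → mismatch
  r2: data parity 0, sent rp 0 → ok
Recompute each column's even parity and compare to cp:
  c0: data parity 1, sent cp 1 → ok
  c1: data parity 0, sent cp 0 → ok
  c2: data parity 0, sent cp 1 → mismatch
Exactly one row (r1) and one column (c2) fail → the flipped bit is at their intersection.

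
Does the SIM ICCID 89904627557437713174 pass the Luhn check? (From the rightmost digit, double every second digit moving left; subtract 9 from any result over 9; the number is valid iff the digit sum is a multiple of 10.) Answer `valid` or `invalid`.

From the right, keep odd positions and double even positions (subtract 9 from any doubled value over 9):
  doubled (positions 2,4,...): 5 6 5 6 5 1 4 8 9 7 → sum 56
  kept (positions 1,3,...): 4 1 1 7 4 5 7 6 0 9 → sum 44
Total = 100.
100 mod 10 = 0, so the number is valid.

valid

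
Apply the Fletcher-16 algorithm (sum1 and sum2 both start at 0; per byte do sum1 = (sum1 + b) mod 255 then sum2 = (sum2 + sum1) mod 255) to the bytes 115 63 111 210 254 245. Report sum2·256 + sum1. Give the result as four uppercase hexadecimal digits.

1BE9

Running sums (mod 255):
  after byte 0 (115): sum1=115, sum2=115
  after byte 1 (63): sum1=178, sum2=38
  after byte 2 (111): sum1=34, sum2=72
  after byte 3 (210): sum1=244, sum2=61
  after byte 4 (254): sum1=243, sum2=49
  after byte 5 (245): sum1=233, sum2=27
Checksum = sum2·256 + sum1 = 27·256 + 233 = 7145 = 0x1BE9.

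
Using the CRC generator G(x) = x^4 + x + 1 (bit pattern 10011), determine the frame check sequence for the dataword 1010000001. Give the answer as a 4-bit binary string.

0000

Append 4 zeros: 10100000010000. Divide by 10011 (XOR where the leading bit is 1):
  pos 0: 10100 XOR 10011 = 00111
  pos 2: 11100 XOR 10011 = 01111
  pos 3: 11110 XOR 10011 = 01101
  pos 4: 11010 XOR 10011 = 01001
  pos 5: 10011 XOR 10011 = 00000
Remainder (last 4 bits) = 0000. This is the CRC / FCS.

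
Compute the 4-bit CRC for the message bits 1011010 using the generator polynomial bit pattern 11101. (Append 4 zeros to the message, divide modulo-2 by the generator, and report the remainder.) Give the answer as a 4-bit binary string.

Append 4 zeros: 10110100000. Divide by 11101 (XOR where the leading bit is 1):
  pos 0: 10110 XOR 11101 = 01011
  pos 1: 10111 XOR 11101 = 01010
  pos 2: 10100 XOR 11101 = 01001
  pos 3: 10010 XOR 11101 = 01111
  pos 4: 11110 XOR 11101 = 00011
Remainder (last 4 bits) = 1100. This is the CRC / FCS.

1100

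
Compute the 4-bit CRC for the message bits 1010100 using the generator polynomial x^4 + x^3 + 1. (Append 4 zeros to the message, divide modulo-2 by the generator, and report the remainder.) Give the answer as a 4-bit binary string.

1011

Append 4 zeros: 10101000000. Divide by 11001 (XOR where the leading bit is 1):
  pos 0: 10101 XOR 11001 = 01100
  pos 1: 11000 XOR 11001 = 00001
  pos 5: 10000 XOR 11001 = 01001
  pos 6: 10010 XOR 11001 = 01011
Remainder (last 4 bits) = 1011. This is the CRC / FCS.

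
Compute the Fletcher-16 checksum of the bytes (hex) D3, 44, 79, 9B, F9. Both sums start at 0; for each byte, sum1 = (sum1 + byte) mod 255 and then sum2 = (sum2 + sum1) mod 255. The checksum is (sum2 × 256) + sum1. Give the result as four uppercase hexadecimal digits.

D127

Running sums (mod 255):
  after byte 0 (D3): sum1=211, sum2=211
  after byte 1 (44): sum1=24, sum2=235
  after byte 2 (79): sum1=145, sum2=125
  after byte 3 (9B): sum1=45, sum2=170
  after byte 4 (F9): sum1=39, sum2=209
Checksum = sum2·256 + sum1 = 209·256 + 39 = 53543 = 0xD127.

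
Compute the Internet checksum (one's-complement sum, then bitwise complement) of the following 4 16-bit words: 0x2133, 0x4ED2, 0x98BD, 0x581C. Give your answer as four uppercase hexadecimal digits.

One's-complement addition (fold any carry out of bit 15 back into bit 0):
  0x2133 + 0x4ED2 = 0x07005
  0x7005 + 0x98BD = 0x108C2 → wrap carry → 0x08C3
  0x08C3 + 0x581C = 0x060DF
One's-complement sum = 0x60DF.
Checksum = ~0x60DF & 0xFFFF = 0x9F20.

9F20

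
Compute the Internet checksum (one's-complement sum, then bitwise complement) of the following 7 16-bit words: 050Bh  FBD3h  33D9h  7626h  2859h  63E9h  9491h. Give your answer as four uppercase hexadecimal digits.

344D

One's-complement addition (fold any carry out of bit 15 back into bit 0):
  0x050B + 0xFBD3 = 0x100DE → wrap carry → 0x00DF
  0x00DF + 0x33D9 = 0x034B8
  0x34B8 + 0x7626 = 0x0AADE
  0xAADE + 0x2859 = 0x0D337
  0xD337 + 0x63E9 = 0x13720 → wrap carry → 0x3721
  0x3721 + 0x9491 = 0x0CBB2
One's-complement sum = 0xCBB2.
Checksum = ~0xCBB2 & 0xFFFF = 0x344D.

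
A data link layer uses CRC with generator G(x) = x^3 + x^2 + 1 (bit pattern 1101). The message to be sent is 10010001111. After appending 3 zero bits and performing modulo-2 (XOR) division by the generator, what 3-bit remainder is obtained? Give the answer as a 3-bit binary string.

Append 3 zeros: 10010001111000. Divide by 1101 (XOR where the leading bit is 1):
  pos 0: 1001 XOR 1101 = 0100
  pos 1: 1000 XOR 1101 = 0101
  pos 2: 1010 XOR 1101 = 0111
  pos 3: 1110 XOR 1101 = 0011
  pos 5: 1111 XOR 1101 = 0010
  pos 7: 1011 XOR 1101 = 0110
  pos 8: 1100 XOR 1101 = 0001
Remainder (last 3 bits) = 100. This is the CRC / FCS.

100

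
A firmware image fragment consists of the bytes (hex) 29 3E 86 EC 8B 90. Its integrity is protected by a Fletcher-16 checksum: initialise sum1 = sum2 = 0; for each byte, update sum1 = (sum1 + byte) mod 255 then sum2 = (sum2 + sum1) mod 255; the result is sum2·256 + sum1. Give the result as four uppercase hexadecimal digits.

Running sums (mod 255):
  after byte 0 (29): sum1=41, sum2=41
  after byte 1 (3E): sum1=103, sum2=144
  after byte 2 (86): sum1=237, sum2=126
  after byte 3 (EC): sum1=218, sum2=89
  after byte 4 (8B): sum1=102, sum2=191
  after byte 5 (90): sum1=246, sum2=182
Checksum = sum2·256 + sum1 = 182·256 + 246 = 46838 = 0xB6F6.

B6F6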